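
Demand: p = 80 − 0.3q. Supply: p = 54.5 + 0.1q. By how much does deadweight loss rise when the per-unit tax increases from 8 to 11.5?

85.31

Competitive equilibrium: 80 − 0.3q = 54.5 + 0.1q → q* = 63.75, p* = 60.875.
For a per-unit tax t: Δq = t/0.4, so DWL = ½·t·(t/0.4) = t²/0.8.
At t = 8: DWL = 80. At t = 11.5: DWL = 165.313.
Increase = 165.313 − 80 = 85.31.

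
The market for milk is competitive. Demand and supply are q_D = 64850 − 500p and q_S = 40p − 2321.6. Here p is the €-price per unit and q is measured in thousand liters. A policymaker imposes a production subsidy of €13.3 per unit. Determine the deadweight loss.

In inverse form: demand p = 129.7 − 0.002q, supply p = 58.04 + 0.025q.
Competitive equilibrium: 129.7 − 0.002q = 58.04 + 0.025q → q* = 2654.0741, p* = 124.3919.
The subsidy lowers effective supply by 13.3: p = 44.74 + 0.025q.
New quantity: 129.7 − 0.002q = 44.74 + 0.025q → q' = 3146.6667.
Overproduction Δq = 3146.6667 − 2654.0741 = 492.5926; wedge = subsidy = 13.3.
The triangle = ½ × 492.5926 × 13.3 = €3275.74 thousand.

€3275.74 thousand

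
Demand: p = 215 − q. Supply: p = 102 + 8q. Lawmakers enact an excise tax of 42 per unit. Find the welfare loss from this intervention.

Competitive equilibrium: 215 − q = 102 + 8q → q* = 12.5556, p* = 202.4444.
With the tax, the buyer price exceeds the seller price by 42: (215 − q) − (102 + 8q) = 42 → q' = 7.8889.
Δq = 12.5556 − 7.8889 = 4.6667; the wedge equals the tax, 42.
Welfare loss = ½ × 4.6667 × 42 = 98.

98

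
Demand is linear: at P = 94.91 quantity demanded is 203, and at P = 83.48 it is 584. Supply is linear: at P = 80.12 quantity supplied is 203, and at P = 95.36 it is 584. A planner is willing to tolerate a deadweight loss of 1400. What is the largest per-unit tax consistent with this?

14

Demand slope = (83.48 − 94.91)/(584 − 203) = −0.03, so P = 101 − 0.03Q.
Supply slope = (95.36 − 80.12)/(584 − 203) = 0.04, so P = 72 + 0.04Q.
Competitive equilibrium: 101 − 0.03Q = 72 + 0.04Q → Q* = 414.2857, P* = 88.5714.
A tax t gives ΔQ = t/0.07 and wedge t, so DWL = t²/0.14.
t²/0.14 = 1400 → t² = 196 → t = 14.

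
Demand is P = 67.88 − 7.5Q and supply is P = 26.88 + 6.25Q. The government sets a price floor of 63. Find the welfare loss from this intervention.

Competitive equilibrium: 67.88 − 7.5Q = 26.88 + 6.25Q → Q* = 2.9818, P* = 45.5164.
At the floor P = 63, quantity demanded = (67.88 − 63)/7.5 = 0.6507.
Sellers' marginal cost at Q' = 0.6507: 26.88 + 6.25·0.6507 = 30.9469.
ΔQ = 2.9818 − 0.6507 = 2.3311; wedge = 63 − 30.9469 = 32.0531.
The triangle = ½ × 2.3311 × 32.0531 = 37.36.

37.36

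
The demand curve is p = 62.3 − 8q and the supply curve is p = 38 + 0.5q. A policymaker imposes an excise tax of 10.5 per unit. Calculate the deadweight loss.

Competitive equilibrium: 62.3 − 8q = 38 + 0.5q → q* = 2.8588, p* = 39.4294.
With the tax, the buyer price exceeds the seller price by 10.5: (62.3 − 8q) − (38 + 0.5q) = 10.5 → q' = 1.6235.
Δq = 2.8588 − 1.6235 = 1.2353; the wedge equals the tax, 10.5.
Welfare loss = ½ × 1.2353 × 10.5 = 6.49.

6.49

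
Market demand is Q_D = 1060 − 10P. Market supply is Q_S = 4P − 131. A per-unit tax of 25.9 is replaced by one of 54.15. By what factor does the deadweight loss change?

In inverse form: demand P = 106 − 0.1Q, supply P = 32.75 + 0.25Q.
Competitive equilibrium: 106 − 0.1Q = 32.75 + 0.25Q → Q* = 209.2857, P* = 85.0714.
For a per-unit tax t: ΔQ = t/0.35, so DWL = ½·t·(t/0.35) = t²/0.7.
At t = 25.9: DWL = 958.3. At t = 54.15: DWL = 4188.889.
Ratio = (54.15/25.9)² = 4.371.

4.371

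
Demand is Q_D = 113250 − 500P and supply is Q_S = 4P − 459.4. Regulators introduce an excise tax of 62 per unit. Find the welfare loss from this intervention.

7626.98

In inverse form: demand P = 226.5 − 0.002Q, supply P = 114.85 + 0.25Q.
Competitive equilibrium: 226.5 − 0.002Q = 114.85 + 0.25Q → Q* = 443.05556, P* = 225.61389.
With the tax, the buyer price exceeds the seller price by 62: (226.5 − 0.002Q) − (114.85 + 0.25Q) = 62 → Q' = 197.02381.
ΔQ = 443.05556 − 197.02381 = 246.03175; the wedge equals the tax, 62.
The triangle = ½ × 246.03175 × 62 = 7626.98.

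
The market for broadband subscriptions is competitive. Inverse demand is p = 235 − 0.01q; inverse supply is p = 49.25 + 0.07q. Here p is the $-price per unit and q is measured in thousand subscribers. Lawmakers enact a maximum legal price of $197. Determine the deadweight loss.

Competitive equilibrium: 235 − 0.01q = 49.25 + 0.07q → q* = 2321.875, p* = 211.78125.
At the ceiling p = 197, quantity supplied = (197 − 49.25)/0.07 = 2110.71429.
Willingness to pay at q' = 2110.71429: 235 − 0.01·2110.71429 = 213.89286.
Δq = 2321.875 − 2110.71429 = 211.16071; wedge = 213.89286 − 197 = 16.89286.
Welfare loss = ½ × 211.16071 × 16.89286 = $1783.55 thousand.

$1783.55 thousand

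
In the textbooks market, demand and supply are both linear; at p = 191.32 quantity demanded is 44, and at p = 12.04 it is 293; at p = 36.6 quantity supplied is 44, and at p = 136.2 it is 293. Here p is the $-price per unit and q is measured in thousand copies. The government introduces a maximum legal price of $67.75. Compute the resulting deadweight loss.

$2034.04 thousand

Demand slope = (12.04 − 191.32)/(293 − 44) = −0.72, so p = 223 − 0.72q.
Supply slope = (136.2 − 36.6)/(293 − 44) = 0.4, so p = 19 + 0.4q.
Competitive equilibrium: 223 − 0.72q = 19 + 0.4q → q* = 182.1429, p* = 91.8571.
At the ceiling p = 67.75, quantity supplied = (67.75 − 19)/0.4 = 121.875.
Willingness to pay at q' = 121.875: 223 − 0.72·121.875 = 135.25.
Δq = 182.1429 − 121.875 = 60.2679; wedge = 135.25 − 67.75 = 67.5.
Deadweight loss = ½ × 60.2679 × 67.5 = $2034.04 thousand.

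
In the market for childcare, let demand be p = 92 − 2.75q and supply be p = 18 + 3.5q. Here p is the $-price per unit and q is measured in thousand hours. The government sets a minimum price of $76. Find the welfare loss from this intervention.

$113.32 thousand

Competitive equilibrium: 92 − 2.75q = 18 + 3.5q → q* = 11.84, p* = 59.44.
At the floor p = 76, quantity demanded = (92 − 76)/2.75 = 5.8182.
Sellers' marginal cost at q' = 5.8182: 18 + 3.5·5.8182 = 38.3637.
Δq = 11.84 − 5.8182 = 6.0218; wedge = 76 − 38.3637 = 37.6363.
Deadweight loss = ½ × 6.0218 × 37.6363 = $113.32 thousand.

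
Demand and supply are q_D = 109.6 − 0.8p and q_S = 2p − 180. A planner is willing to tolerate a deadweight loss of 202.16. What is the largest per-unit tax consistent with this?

26.6

In inverse form: demand p = 137 − 1.25q, supply p = 90 + 0.5q.
Competitive equilibrium: 137 − 1.25q = 90 + 0.5q → q* = 26.8571, p* = 103.4286.
A tax t gives Δq = t/1.75 and wedge t, so DWL = t²/3.5.
t²/3.5 = 202.16 → t² = 707.56 → t = 26.6.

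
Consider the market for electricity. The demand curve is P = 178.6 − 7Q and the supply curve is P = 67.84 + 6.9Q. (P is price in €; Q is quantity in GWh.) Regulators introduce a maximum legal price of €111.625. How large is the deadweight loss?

Competitive equilibrium: 178.6 − 7Q = 67.84 + 6.9Q → Q* = 7.9683, P* = 122.8216.
At the ceiling P = 111.625, quantity supplied = (111.625 − 67.84)/6.9 = 6.3457.
Willingness to pay at Q' = 6.3457: 178.6 − 7·6.3457 = 134.1801.
ΔQ = 7.9683 − 6.3457 = 1.6226; wedge = 134.1801 − 111.625 = 22.5551.
Deadweight loss = ½ × 1.6226 × 22.5551 = €18.30.

€18.30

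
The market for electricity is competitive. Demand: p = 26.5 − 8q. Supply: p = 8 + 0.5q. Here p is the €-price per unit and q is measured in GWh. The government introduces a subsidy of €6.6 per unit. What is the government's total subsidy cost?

€19.49

Competitive equilibrium: 26.5 − 8q = 8 + 0.5q → q* = 2.1765, p* = 9.0882.
The subsidy lowers effective supply by 6.6: p = 1.4 + 0.5q.
New quantity: 26.5 − 8q = 1.4 + 0.5q → q' = 2.9529.
Total subsidy cost = 6.6 × 2.9529 = €19.49.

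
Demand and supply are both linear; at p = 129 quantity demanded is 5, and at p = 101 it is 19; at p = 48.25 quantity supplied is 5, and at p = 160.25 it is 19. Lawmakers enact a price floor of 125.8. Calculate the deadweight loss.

Demand slope = (101 − 129)/(19 − 5) = −2, so p = 139 − 2q.
Supply slope = (160.25 − 48.25)/(19 − 5) = 8, so p = 8.25 + 8q.
Competitive equilibrium: 139 − 2q = 8.25 + 8q → q* = 13.075, p* = 112.85.
At the floor p = 125.8, quantity demanded = (139 − 125.8)/2 = 6.6.
Sellers' marginal cost at q' = 6.6: 8.25 + 8·6.6 = 61.05.
Δq = 13.075 − 6.6 = 6.475; wedge = 125.8 − 61.05 = 64.75.
DWL = ½ × 6.475 × 64.75 = 209.63.

209.63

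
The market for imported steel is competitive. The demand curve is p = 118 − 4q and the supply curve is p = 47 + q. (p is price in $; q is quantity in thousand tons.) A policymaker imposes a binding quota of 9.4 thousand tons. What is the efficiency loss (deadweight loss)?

Competitive equilibrium: 118 − 4q = 47 + q → q* = 14.2, p* = 61.2.
At q = 9.4: demand price = 118 − 4·9.4 = 80.4; supply price = 47 + 1·9.4 = 56.4.
Δq = 14.2 − 9.4 = 4.8; wedge = 80.4 − 56.4 = 24.
Welfare loss = ½ × 4.8 × 24 = $57.60 thousand.

$57.60 thousand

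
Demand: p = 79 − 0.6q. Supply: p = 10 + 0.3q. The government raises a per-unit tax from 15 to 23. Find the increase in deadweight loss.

Competitive equilibrium: 79 − 0.6q = 10 + 0.3q → q* = 76.6667, p* = 33.
For a per-unit tax t: Δq = t/0.9, so DWL = ½·t·(t/0.9) = t²/1.8.
At t = 15: DWL = 125. At t = 23: DWL = 293.889.
Increase = 293.889 − 125 = 168.89.

168.89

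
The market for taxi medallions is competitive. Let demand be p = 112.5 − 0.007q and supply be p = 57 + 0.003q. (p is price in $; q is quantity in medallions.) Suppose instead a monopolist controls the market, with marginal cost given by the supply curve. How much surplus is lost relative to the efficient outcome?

$26112.85

Competitive equilibrium: 112.5 − 0.007q = 57 + 0.003q → q* = 5550, p* = 73.65.
Marginal revenue: MR = 112.5 − 0.014q. Set MR = MC: 112.5 − 0.014q = 57 + 0.003q → q_m = 3264.705882.
Price p_m = 112.5 − 0.007·3264.705882 = 89.647059; MC(q_m) = 57 + 0.003·3264.705882 = 66.794118.
Competitive q* = 5550, so Δq = 2285.294118; wedge = 89.647059 − 66.794118 = 22.852941.
The triangle = ½ × 2285.294118 × 22.852941 = $26112.85.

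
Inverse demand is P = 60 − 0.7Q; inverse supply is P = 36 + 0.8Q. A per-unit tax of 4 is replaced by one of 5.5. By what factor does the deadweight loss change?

1.891

Competitive equilibrium: 60 − 0.7Q = 36 + 0.8Q → Q* = 16, P* = 48.8.
For a per-unit tax t: ΔQ = t/1.5, so DWL = ½·t·(t/1.5) = t²/3.
At t = 4: DWL = 5.333. At t = 5.5: DWL = 10.083.
Ratio = (5.5/4)² = 1.891.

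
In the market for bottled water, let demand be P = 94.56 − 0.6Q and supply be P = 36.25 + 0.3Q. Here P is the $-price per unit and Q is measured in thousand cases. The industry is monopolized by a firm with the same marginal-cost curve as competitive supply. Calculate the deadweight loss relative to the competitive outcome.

$302.23 thousand

Competitive equilibrium: 94.56 − 0.6Q = 36.25 + 0.3Q → Q* = 64.7889, P* = 55.6867.
Marginal revenue: MR = 94.56 − 1.2Q. Set MR = MC: 94.56 − 1.2Q = 36.25 + 0.3Q → Q_m = 38.8733.
Price P_m = 94.56 − 0.6·38.8733 = 71.236; MC(Q_m) = 36.25 + 0.3·38.8733 = 47.912.
Competitive Q* = 64.7889, so ΔQ = 25.9156; wedge = 71.236 − 47.912 = 23.324.
Welfare loss = ½ × 25.9156 × 23.324 = $302.23 thousand.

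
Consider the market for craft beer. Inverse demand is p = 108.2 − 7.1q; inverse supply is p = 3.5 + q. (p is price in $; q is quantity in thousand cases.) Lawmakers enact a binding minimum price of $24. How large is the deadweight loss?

$4.61 thousand

Competitive equilibrium: 108.2 − 7.1q = 3.5 + q → q* = 12.9259, p* = 16.4259.
At the floor p = 24, quantity demanded = (108.2 − 24)/7.1 = 11.8592.
Sellers' marginal cost at q' = 11.8592: 3.5 + 1·11.8592 = 15.3592.
Δq = 12.9259 − 11.8592 = 1.0667; wedge = 24 − 15.3592 = 8.6408.
The triangle = ½ × 1.0667 × 8.6408 = $4.61 thousand.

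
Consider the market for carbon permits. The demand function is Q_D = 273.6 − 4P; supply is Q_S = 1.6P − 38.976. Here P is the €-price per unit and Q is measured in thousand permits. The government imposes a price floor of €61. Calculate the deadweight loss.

In inverse form: demand P = 68.4 − 0.25Q, supply P = 24.36 + 0.625Q.
Competitive equilibrium: 68.4 − 0.25Q = 24.36 + 0.625Q → Q* = 50.3314, P* = 55.8171.
At the floor P = 61, quantity demanded = (68.4 − 61)/0.25 = 29.6.
Sellers' marginal cost at Q' = 29.6: 24.36 + 0.625·29.6 = 42.86.
ΔQ = 50.3314 − 29.6 = 20.7314; wedge = 61 − 42.86 = 18.14.
DWL = ½ × 20.7314 × 18.14 = €188.03 thousand.

€188.03 thousand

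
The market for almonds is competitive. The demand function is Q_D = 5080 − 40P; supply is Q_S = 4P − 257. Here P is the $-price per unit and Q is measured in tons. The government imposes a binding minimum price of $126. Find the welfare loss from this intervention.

$4869.20

In inverse form: demand P = 127 − 0.025Q, supply P = 64.25 + 0.25Q.
Competitive equilibrium: 127 − 0.025Q = 64.25 + 0.25Q → Q* = 228.1818, P* = 121.2955.
At the floor P = 126, quantity demanded = (127 − 126)/0.025 = 40.
Sellers' marginal cost at Q' = 40: 64.25 + 0.25·40 = 74.25.
ΔQ = 228.1818 − 40 = 188.1818; wedge = 126 − 74.25 = 51.75.
The triangle = ½ × 188.1818 × 51.75 = $4869.20.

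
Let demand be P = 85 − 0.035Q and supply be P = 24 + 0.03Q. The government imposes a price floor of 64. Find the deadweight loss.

3723.08

Competitive equilibrium: 85 − 0.035Q = 24 + 0.03Q → Q* = 938.4615, P* = 52.1538.
At the floor P = 64, quantity demanded = (85 − 64)/0.035 = 600.
Sellers' marginal cost at Q' = 600: 24 + 0.03·600 = 42.
ΔQ = 938.4615 − 600 = 338.4615; wedge = 64 − 42 = 22.
Welfare loss = ½ × 338.4615 × 22 = 3723.08.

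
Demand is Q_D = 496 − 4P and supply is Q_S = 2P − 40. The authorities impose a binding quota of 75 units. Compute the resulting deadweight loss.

1520.04

In inverse form: demand P = 124 − 0.25Q, supply P = 20 + 0.5Q.
Competitive equilibrium: 124 − 0.25Q = 20 + 0.5Q → Q* = 138.6667, P* = 89.3333.
At Q = 75: demand price = 124 − 0.25·75 = 105.25; supply price = 20 + 0.5·75 = 57.5.
ΔQ = 138.6667 − 75 = 63.6667; wedge = 105.25 − 57.5 = 47.75.
Deadweight loss = ½ × 63.6667 × 47.75 = 1520.04.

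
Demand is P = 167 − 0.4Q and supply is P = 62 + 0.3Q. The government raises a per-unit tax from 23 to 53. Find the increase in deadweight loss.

Competitive equilibrium: 167 − 0.4Q = 62 + 0.3Q → Q* = 150, P* = 107.
For a per-unit tax t: ΔQ = t/0.7, so DWL = ½·t·(t/0.7) = t²/1.4.
At t = 23: DWL = 377.857. At t = 53: DWL = 2006.429.
Increase = 2006.429 − 377.857 = 1628.57.

1628.57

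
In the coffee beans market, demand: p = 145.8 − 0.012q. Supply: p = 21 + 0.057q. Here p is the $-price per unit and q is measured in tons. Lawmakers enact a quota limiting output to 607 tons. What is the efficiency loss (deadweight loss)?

$49820.50

Competitive equilibrium: 145.8 − 0.012q = 21 + 0.057q → q* = 1808.6957, p* = 124.0957.
At q = 607: demand price = 145.8 − 0.012·607 = 138.516; supply price = 21 + 0.057·607 = 55.599.
Δq = 1808.6957 − 607 = 1201.6957; wedge = 138.516 − 55.599 = 82.917.
Welfare loss = ½ × 1201.6957 × 82.917 = $49820.50.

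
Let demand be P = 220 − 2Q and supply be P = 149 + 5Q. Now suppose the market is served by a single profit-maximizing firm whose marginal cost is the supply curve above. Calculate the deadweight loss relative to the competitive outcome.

17.78

Competitive equilibrium: 220 − 2Q = 149 + 5Q → Q* = 10.1429, P* = 199.7143.
Marginal revenue: MR = 220 − 4Q. Set MR = MC: 220 − 4Q = 149 + 5Q → Q_m = 7.8889.
Price P_m = 220 − 2·7.8889 = 204.2222; MC(Q_m) = 149 + 5·7.8889 = 188.4445.
Competitive Q* = 10.1429, so ΔQ = 2.254; wedge = 204.2222 − 188.4445 = 15.7777.
The triangle = ½ × 2.254 × 15.7777 = 17.78.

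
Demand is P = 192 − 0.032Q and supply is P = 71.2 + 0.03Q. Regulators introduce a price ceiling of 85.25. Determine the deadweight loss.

Competitive equilibrium: 192 − 0.032Q = 71.2 + 0.03Q → Q* = 1948.3871, P* = 129.65161.
At the ceiling P = 85.25, quantity supplied = (85.25 − 71.2)/0.03 = 468.33333.
Willingness to pay at Q' = 468.33333: 192 − 0.032·468.33333 = 177.01333.
ΔQ = 1948.3871 − 468.33333 = 1480.05377; wedge = 177.01333 − 85.25 = 91.76333.
Deadweight loss = ½ × 1480.05377 × 91.76333 = 67907.33.

67907.33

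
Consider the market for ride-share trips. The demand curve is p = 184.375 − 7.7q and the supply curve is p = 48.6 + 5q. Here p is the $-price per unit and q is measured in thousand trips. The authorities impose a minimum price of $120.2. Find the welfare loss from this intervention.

$35.26 thousand

Competitive equilibrium: 184.375 − 7.7q = 48.6 + 5q → q* = 10.6909, p* = 102.0547.
At the floor p = 120.2, quantity demanded = (184.375 − 120.2)/7.7 = 8.3344.
Sellers' marginal cost at q' = 8.3344: 48.6 + 5·8.3344 = 90.272.
Δq = 10.6909 − 8.3344 = 2.3565; wedge = 120.2 − 90.272 = 29.928.
Welfare loss = ½ × 2.3565 × 29.928 = $35.26 thousand.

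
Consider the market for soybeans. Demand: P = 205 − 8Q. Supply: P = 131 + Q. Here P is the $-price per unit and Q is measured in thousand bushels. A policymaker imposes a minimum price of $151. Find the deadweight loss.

$9.75 thousand

Competitive equilibrium: 205 − 8Q = 131 + Q → Q* = 8.2222, P* = 139.2222.
At the floor P = 151, quantity demanded = (205 − 151)/8 = 6.75.
Sellers' marginal cost at Q' = 6.75: 131 + 1·6.75 = 137.75.
ΔQ = 8.2222 − 6.75 = 1.4722; wedge = 151 − 137.75 = 13.25.
The triangle = ½ × 1.4722 × 13.25 = $9.75 thousand.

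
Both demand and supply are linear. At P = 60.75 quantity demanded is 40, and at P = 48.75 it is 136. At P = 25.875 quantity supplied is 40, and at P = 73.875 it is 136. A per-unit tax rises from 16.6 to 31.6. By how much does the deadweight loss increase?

578.40

Demand slope = (48.75 − 60.75)/(136 − 40) = −0.125, so P = 65.75 − 0.125Q.
Supply slope = (73.875 − 25.875)/(136 − 40) = 0.5, so P = 5.875 + 0.5Q.
Competitive equilibrium: 65.75 − 0.125Q = 5.875 + 0.5Q → Q* = 95.8, P* = 53.775.
For a per-unit tax t: ΔQ = t/0.625, so DWL = ½·t·(t/0.625) = t²/1.25.
At t = 16.6: DWL = 220.448. At t = 31.6: DWL = 798.848.
Increase = 798.848 − 220.448 = 578.40.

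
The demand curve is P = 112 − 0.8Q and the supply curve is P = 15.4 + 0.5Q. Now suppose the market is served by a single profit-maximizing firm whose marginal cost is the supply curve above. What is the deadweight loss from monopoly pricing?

520.86

Competitive equilibrium: 112 − 0.8Q = 15.4 + 0.5Q → Q* = 74.3077, P* = 52.5538.
Marginal revenue: MR = 112 − 1.6Q. Set MR = MC: 112 − 1.6Q = 15.4 + 0.5Q → Q_m = 46.
Price P_m = 112 − 0.8·46 = 75.2; MC(Q_m) = 15.4 + 0.5·46 = 38.4.
Competitive Q* = 74.3077, so ΔQ = 28.3077; wedge = 75.2 − 38.4 = 36.8.
DWL = ½ × 28.3077 × 36.8 = 520.86.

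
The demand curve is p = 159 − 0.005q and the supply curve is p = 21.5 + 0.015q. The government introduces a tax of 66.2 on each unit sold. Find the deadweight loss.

109561

Competitive equilibrium: 159 − 0.005q = 21.5 + 0.015q → q* = 6875, p* = 124.625.
With the tax, the buyer price exceeds the seller price by 66.2: (159 − 0.005q) − (21.5 + 0.015q) = 66.2 → q' = 3565.
Δq = 6875 − 3565 = 3310; the wedge equals the tax, 66.2.
DWL = ½ × 3310 × 66.2 = 109561.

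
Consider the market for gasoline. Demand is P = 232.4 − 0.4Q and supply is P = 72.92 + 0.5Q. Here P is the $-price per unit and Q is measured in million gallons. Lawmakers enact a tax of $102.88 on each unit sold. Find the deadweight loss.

Competitive equilibrium: 232.4 − 0.4Q = 72.92 + 0.5Q → Q* = 177.2, P* = 161.52.
With the tax, the buyer price exceeds the seller price by 102.88: (232.4 − 0.4Q) − (72.92 + 0.5Q) = 102.88 → Q' = 62.8889.
ΔQ = 177.2 − 62.8889 = 114.3111; the wedge equals the tax, 102.88.
DWL = ½ × 114.3111 × 102.88 = $5880.16 million.

$5880.16 million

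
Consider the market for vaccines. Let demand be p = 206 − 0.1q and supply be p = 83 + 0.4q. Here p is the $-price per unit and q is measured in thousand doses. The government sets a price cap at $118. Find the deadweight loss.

Competitive equilibrium: 206 − 0.1q = 83 + 0.4q → q* = 246, p* = 181.4.
At the ceiling p = 118, quantity supplied = (118 − 83)/0.4 = 87.5.
Willingness to pay at q' = 87.5: 206 − 0.1·87.5 = 197.25.
Δq = 246 − 87.5 = 158.5; wedge = 197.25 − 118 = 79.25.
Welfare loss = ½ × 158.5 × 79.25 = $6280.56 thousand.

$6280.56 thousand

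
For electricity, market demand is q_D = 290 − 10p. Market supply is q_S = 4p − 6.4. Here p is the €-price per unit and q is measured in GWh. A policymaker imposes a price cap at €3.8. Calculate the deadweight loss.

€844.95

In inverse form: demand p = 29 − 0.1q, supply p = 1.6 + 0.25q.
Competitive equilibrium: 29 − 0.1q = 1.6 + 0.25q → q* = 78.2857, p* = 21.1714.
At the ceiling p = 3.8, quantity supplied = (3.8 − 1.6)/0.25 = 8.8.
Willingness to pay at q' = 8.8: 29 − 0.1·8.8 = 28.12.
Δq = 78.2857 − 8.8 = 69.4857; wedge = 28.12 − 3.8 = 24.32.
DWL = ½ × 69.4857 × 24.32 = €844.95.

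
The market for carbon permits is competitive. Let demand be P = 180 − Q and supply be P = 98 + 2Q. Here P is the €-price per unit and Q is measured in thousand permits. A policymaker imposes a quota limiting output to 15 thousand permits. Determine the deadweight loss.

€228.17 thousand

Competitive equilibrium: 180 − Q = 98 + 2Q → Q* = 27.3333, P* = 152.6667.
At Q = 15: demand price = 180 − 1·15 = 165; supply price = 98 + 2·15 = 128.
ΔQ = 27.3333 − 15 = 12.3333; wedge = 165 − 128 = 37.
Welfare loss = ½ × 12.3333 × 37 = €228.17 thousand.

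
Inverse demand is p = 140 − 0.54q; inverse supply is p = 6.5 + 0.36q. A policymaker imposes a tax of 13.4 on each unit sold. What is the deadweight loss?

99.76

Competitive equilibrium: 140 − 0.54q = 6.5 + 0.36q → q* = 148.3333, p* = 59.9.
With the tax, the buyer price exceeds the seller price by 13.4: (140 − 0.54q) − (6.5 + 0.36q) = 13.4 → q' = 133.4444.
Δq = 148.3333 − 133.4444 = 14.8889; the wedge equals the tax, 13.4.
Welfare loss = ½ × 14.8889 × 13.4 = 99.76.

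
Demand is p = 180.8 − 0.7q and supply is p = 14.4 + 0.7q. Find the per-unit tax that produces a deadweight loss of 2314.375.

80.5

Competitive equilibrium: 180.8 − 0.7q = 14.4 + 0.7q → q* = 118.8571, p* = 97.6.
A tax t gives Δq = t/1.4 and wedge t, so DWL = t²/2.8.
t²/2.8 = 2314.375 → t² = 6480.25 → t = 80.5.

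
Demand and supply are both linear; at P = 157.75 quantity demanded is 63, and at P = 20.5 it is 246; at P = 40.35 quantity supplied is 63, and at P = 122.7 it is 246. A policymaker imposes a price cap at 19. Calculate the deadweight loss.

12663.38

Demand slope = (20.5 − 157.75)/(246 − 63) = −0.75, so P = 205 − 0.75Q.
Supply slope = (122.7 − 40.35)/(246 − 63) = 0.45, so P = 12 + 0.45Q.
Competitive equilibrium: 205 − 0.75Q = 12 + 0.45Q → Q* = 160.83333, P* = 84.375.
At the ceiling P = 19, quantity supplied = (19 − 12)/0.45 = 15.55556.
Willingness to pay at Q' = 15.55556: 205 − 0.75·15.55556 = 193.33333.
ΔQ = 160.83333 − 15.55556 = 145.27777; wedge = 193.33333 − 19 = 174.33333.
Deadweight loss = ½ × 145.27777 × 174.33333 = 12663.38.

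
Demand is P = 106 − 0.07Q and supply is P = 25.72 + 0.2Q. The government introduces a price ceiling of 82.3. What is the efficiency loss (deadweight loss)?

Competitive equilibrium: 106 − 0.07Q = 25.72 + 0.2Q → Q* = 297.3333, P* = 85.1867.
At the ceiling P = 82.3, quantity supplied = (82.3 − 25.72)/0.2 = 282.9.
Willingness to pay at Q' = 282.9: 106 − 0.07·282.9 = 86.197.
ΔQ = 297.3333 − 282.9 = 14.4333; wedge = 86.197 − 82.3 = 3.897.
DWL = ½ × 14.4333 × 3.897 = 28.12.

28.12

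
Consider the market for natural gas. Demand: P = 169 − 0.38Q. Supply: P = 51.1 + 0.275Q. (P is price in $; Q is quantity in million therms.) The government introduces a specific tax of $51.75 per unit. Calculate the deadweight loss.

Competitive equilibrium: 169 − 0.38Q = 51.1 + 0.275Q → Q* = 180, P* = 100.6.
With the tax, the buyer price exceeds the seller price by 51.75: (169 − 0.38Q) − (51.1 + 0.275Q) = 51.75 → Q' = 100.9924.
ΔQ = 180 − 100.9924 = 79.0076; the wedge equals the tax, 51.75.
Welfare loss = ½ × 79.0076 × 51.75 = $2044.32 million.

$2044.32 million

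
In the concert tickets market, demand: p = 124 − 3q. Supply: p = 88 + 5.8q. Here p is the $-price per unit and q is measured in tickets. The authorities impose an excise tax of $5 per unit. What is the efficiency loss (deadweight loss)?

Competitive equilibrium: 124 − 3q = 88 + 5.8q → q* = 4.0909, p* = 111.7273.
With the tax, the buyer price exceeds the seller price by 5: (124 − 3q) − (88 + 5.8q) = 5 → q' = 3.5227.
Δq = 4.0909 − 3.5227 = 0.5682; the wedge equals the tax, 5.
DWL = ½ × 0.5682 × 5 = $1.42.

$1.42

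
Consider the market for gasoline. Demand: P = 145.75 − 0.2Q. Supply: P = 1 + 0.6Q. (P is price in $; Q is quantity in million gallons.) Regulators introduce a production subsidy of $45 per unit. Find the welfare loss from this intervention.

Competitive equilibrium: 145.75 − 0.2Q = 1 + 0.6Q → Q* = 180.9375, P* = 109.5625.
The subsidy lowers effective supply by 45: P = 0.6Q − 44.
New quantity: 145.75 − 0.2Q = 0.6Q − 44 → Q' = 237.1875.
Overproduction ΔQ = 237.1875 − 180.9375 = 56.25; wedge = subsidy = 45.
DWL = ½ × 56.25 × 45 = $1265.625 million.

$1265.625 million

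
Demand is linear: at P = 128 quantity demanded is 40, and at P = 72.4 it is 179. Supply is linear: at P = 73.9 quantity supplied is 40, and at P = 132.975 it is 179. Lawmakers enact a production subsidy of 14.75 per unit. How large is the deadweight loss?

Demand slope = (72.4 − 128)/(179 − 40) = −0.4, so P = 144 − 0.4Q.
Supply slope = (132.975 − 73.9)/(179 − 40) = 0.425, so P = 56.9 + 0.425Q.
Competitive equilibrium: 144 − 0.4Q = 56.9 + 0.425Q → Q* = 105.5758, P* = 101.7697.
The subsidy lowers effective supply by 14.75: P = 42.15 + 0.425Q.
New quantity: 144 − 0.4Q = 42.15 + 0.425Q → Q' = 123.4545.
Overproduction ΔQ = 123.4545 − 105.5758 = 17.8787; wedge = subsidy = 14.75.
DWL = ½ × 17.8787 × 14.75 = 131.86.

131.86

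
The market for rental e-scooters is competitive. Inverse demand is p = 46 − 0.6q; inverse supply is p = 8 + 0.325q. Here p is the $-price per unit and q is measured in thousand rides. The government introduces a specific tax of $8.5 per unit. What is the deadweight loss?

$39.05 thousand

Competitive equilibrium: 46 − 0.6q = 8 + 0.325q → q* = 41.0811, p* = 21.3514.
With the tax, the buyer price exceeds the seller price by 8.5: (46 − 0.6q) − (8 + 0.325q) = 8.5 → q' = 31.8919.
Δq = 41.0811 − 31.8919 = 9.1892; the wedge equals the tax, 8.5.
The triangle = ½ × 9.1892 × 8.5 = $39.05 thousand.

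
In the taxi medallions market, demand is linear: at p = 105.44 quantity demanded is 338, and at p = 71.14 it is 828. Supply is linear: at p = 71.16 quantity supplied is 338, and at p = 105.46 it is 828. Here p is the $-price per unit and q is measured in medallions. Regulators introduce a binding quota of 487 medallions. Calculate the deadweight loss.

Demand slope = (71.14 − 105.44)/(828 − 338) = −0.07, so p = 129.1 − 0.07q.
Supply slope = (105.46 − 71.16)/(828 − 338) = 0.07, so p = 47.5 + 0.07q.
Competitive equilibrium: 129.1 − 0.07q = 47.5 + 0.07q → q* = 582.8571, p* = 88.3.
At q = 487: demand price = 129.1 − 0.07·487 = 95.01; supply price = 47.5 + 0.07·487 = 81.59.
Δq = 582.8571 − 487 = 95.8571; wedge = 95.01 − 81.59 = 13.42.
DWL = ½ × 95.8571 × 13.42 = $643.20.

$643.20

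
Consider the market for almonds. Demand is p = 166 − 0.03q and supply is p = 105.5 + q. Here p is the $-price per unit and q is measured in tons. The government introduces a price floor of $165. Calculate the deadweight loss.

$332.38

Competitive equilibrium: 166 − 0.03q = 105.5 + q → q* = 58.7379, p* = 164.2379.
At the floor p = 165, quantity demanded = (166 − 165)/0.03 = 33.3333.
Sellers' marginal cost at q' = 33.3333: 105.5 + 1·33.3333 = 138.8333.
Δq = 58.7379 − 33.3333 = 25.4046; wedge = 165 − 138.8333 = 26.1667.
Deadweight loss = ½ × 25.4046 × 26.1667 = $332.38.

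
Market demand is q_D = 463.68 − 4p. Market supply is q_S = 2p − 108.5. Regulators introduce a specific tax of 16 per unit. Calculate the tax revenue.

974.29

In inverse form: demand p = 115.92 − 0.25q, supply p = 54.25 + 0.5q.
Competitive equilibrium: 115.92 − 0.25q = 54.25 + 0.5q → q* = 82.2267, p* = 95.3633.
With the tax, the buyer price exceeds the seller price by 16: (115.92 − 0.25q) − (54.25 + 0.5q) = 16 → q' = 60.8933.
Tax revenue = 16 × 60.8933 = 974.29.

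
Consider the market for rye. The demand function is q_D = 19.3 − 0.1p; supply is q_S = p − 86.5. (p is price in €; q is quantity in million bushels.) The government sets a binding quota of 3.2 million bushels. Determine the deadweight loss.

In inverse form: demand p = 193 − 10q, supply p = 86.5 + q.
Competitive equilibrium: 193 − 10q = 86.5 + q → q* = 9.6818, p* = 96.1818.
At q = 3.2: demand price = 193 − 10·3.2 = 161; supply price = 86.5 + 1·3.2 = 89.7.
Δq = 9.6818 − 3.2 = 6.4818; wedge = 161 − 89.7 = 71.3.
The triangle = ½ × 6.4818 × 71.3 = €231.08 million.

€231.08 million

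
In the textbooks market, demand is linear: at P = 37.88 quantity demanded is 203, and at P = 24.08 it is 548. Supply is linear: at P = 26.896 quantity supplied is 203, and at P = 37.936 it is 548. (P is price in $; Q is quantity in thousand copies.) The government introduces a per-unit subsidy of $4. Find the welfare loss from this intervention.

$111.11 thousand

Demand slope = (24.08 − 37.88)/(548 − 203) = −0.04, so P = 46 − 0.04Q.
Supply slope = (37.936 − 26.896)/(548 − 203) = 0.032, so P = 20.4 + 0.032Q.
Competitive equilibrium: 46 − 0.04Q = 20.4 + 0.032Q → Q* = 355.5556, P* = 31.7778.
The subsidy lowers effective supply by 4: P = 16.4 + 0.032Q.
New quantity: 46 − 0.04Q = 16.4 + 0.032Q → Q' = 411.1111.
Overproduction ΔQ = 411.1111 − 355.5556 = 55.5555; wedge = subsidy = 4.
DWL = ½ × 55.5555 × 4 = $111.11 thousand.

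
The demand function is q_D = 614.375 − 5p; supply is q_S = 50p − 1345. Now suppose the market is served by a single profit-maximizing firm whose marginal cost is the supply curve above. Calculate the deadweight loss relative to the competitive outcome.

In inverse form: demand p = 122.875 − 0.2q, supply p = 26.9 + 0.02q.
Competitive equilibrium: 122.875 − 0.2q = 26.9 + 0.02q → q* = 436.25, p* = 35.625.
Marginal revenue: MR = 122.875 − 0.4q. Set MR = MC: 122.875 − 0.4q = 26.9 + 0.02q → q_m = 228.5119.
Price p_m = 122.875 − 0.2·228.5119 = 77.1726; MC(q_m) = 26.9 + 0.02·228.5119 = 31.4702.
Competitive q* = 436.25, so Δq = 207.7381; wedge = 77.1726 − 31.4702 = 45.7024.
Deadweight loss = ½ × 207.7381 × 45.7024 = 4747.06.

4747.06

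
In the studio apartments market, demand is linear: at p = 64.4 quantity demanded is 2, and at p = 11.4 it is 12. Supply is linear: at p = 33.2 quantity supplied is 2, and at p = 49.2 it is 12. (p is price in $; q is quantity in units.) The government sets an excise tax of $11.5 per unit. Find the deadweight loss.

$9.58

Demand slope = (11.4 − 64.4)/(12 − 2) = −5.3, so p = 75 − 5.3q.
Supply slope = (49.2 − 33.2)/(12 − 2) = 1.6, so p = 30 + 1.6q.
Competitive equilibrium: 75 − 5.3q = 30 + 1.6q → q* = 6.5217, p* = 40.4348.
With the tax, the buyer price exceeds the seller price by 11.5: (75 − 5.3q) − (30 + 1.6q) = 11.5 → q' = 4.8551.
Δq = 6.5217 − 4.8551 = 1.6666; the wedge equals the tax, 11.5.
The triangle = ½ × 1.6666 × 11.5 = $9.58.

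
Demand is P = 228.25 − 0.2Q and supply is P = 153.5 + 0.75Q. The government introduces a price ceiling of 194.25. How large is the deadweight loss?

281.66

Competitive equilibrium: 228.25 − 0.2Q = 153.5 + 0.75Q → Q* = 78.6842, P* = 212.5132.
At the ceiling P = 194.25, quantity supplied = (194.25 − 153.5)/0.75 = 54.3333.
Willingness to pay at Q' = 54.3333: 228.25 − 0.2·54.3333 = 217.3833.
ΔQ = 78.6842 − 54.3333 = 24.3509; wedge = 217.3833 − 194.25 = 23.1333.
Deadweight loss = ½ × 24.3509 × 23.1333 = 281.66.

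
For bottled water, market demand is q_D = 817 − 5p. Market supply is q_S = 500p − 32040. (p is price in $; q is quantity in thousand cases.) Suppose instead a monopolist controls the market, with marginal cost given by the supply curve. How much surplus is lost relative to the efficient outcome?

In inverse form: demand p = 163.4 − 0.2q, supply p = 64.08 + 0.002q.
Competitive equilibrium: 163.4 − 0.2q = 64.08 + 0.002q → q* = 491.68317, p* = 65.06337.
Marginal revenue: MR = 163.4 − 0.4q. Set MR = MC: 163.4 − 0.4q = 64.08 + 0.002q → q_m = 247.06468.
Price p_m = 163.4 − 0.2·247.06468 = 113.98706; MC(q_m) = 64.08 + 0.002·247.06468 = 64.57413.
Competitive q* = 491.68317, so Δq = 244.61849; wedge = 113.98706 − 64.57413 = 49.41293.
The triangle = ½ × 244.61849 × 49.41293 = $6043.66 thousand.

$6043.66 thousand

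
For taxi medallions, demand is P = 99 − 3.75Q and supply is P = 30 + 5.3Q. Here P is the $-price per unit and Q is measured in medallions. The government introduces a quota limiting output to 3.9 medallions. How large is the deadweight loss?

Competitive equilibrium: 99 − 3.75Q = 30 + 5.3Q → Q* = 7.6243, P* = 70.4088.
At Q = 3.9: demand price = 99 − 3.75·3.9 = 84.375; supply price = 30 + 5.3·3.9 = 50.67.
ΔQ = 7.6243 − 3.9 = 3.7243; wedge = 84.375 − 50.67 = 33.705.
The triangle = ½ × 3.7243 × 33.705 = $62.76.

$62.76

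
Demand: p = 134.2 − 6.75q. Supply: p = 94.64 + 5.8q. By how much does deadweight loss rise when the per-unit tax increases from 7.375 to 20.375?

Competitive equilibrium: 134.2 − 6.75q = 94.64 + 5.8q → q* = 3.1522, p* = 112.9227.
For a per-unit tax t: Δq = t/12.55, so DWL = ½·t·(t/12.55) = t²/25.1.
At t = 7.375: DWL = 2.167. At t = 20.375: DWL = 16.539.
Increase = 16.539 − 2.167 = 14.37.

14.37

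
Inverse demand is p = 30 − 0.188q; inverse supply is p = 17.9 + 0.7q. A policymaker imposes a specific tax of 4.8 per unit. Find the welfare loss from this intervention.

Competitive equilibrium: 30 − 0.188q = 17.9 + 0.7q → q* = 13.6261, p* = 27.4383.
With the tax, the buyer price exceeds the seller price by 4.8: (30 − 0.188q) − (17.9 + 0.7q) = 4.8 → q' = 8.2207.
Δq = 13.6261 − 8.2207 = 5.4054; the wedge equals the tax, 4.8.
DWL = ½ × 5.4054 × 4.8 = 12.97.

12.97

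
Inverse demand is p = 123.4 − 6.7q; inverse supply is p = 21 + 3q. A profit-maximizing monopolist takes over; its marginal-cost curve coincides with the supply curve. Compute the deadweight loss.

Competitive equilibrium: 123.4 − 6.7q = 21 + 3q → q* = 10.5567, p* = 52.6701.
Marginal revenue: MR = 123.4 − 13.4q. Set MR = MC: 123.4 − 13.4q = 21 + 3q → q_m = 6.2439.
Price p_m = 123.4 − 6.7·6.2439 = 81.5659; MC(q_m) = 21 + 3·6.2439 = 39.7317.
Competitive q* = 10.5567, so Δq = 4.3128; wedge = 81.5659 − 39.7317 = 41.8342.
Welfare loss = ½ × 4.3128 × 41.8342 = 90.21.

90.21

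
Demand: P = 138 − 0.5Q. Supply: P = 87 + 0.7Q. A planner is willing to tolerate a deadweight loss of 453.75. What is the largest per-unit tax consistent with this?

33

Competitive equilibrium: 138 − 0.5Q = 87 + 0.7Q → Q* = 42.5, P* = 116.75.
A tax t gives ΔQ = t/1.2 and wedge t, so DWL = t²/2.4.
t²/2.4 = 453.75 → t² = 1089 → t = 33.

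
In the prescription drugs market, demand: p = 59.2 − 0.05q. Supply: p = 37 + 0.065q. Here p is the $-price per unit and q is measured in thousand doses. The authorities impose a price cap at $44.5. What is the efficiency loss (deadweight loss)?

$346.78 thousand

Competitive equilibrium: 59.2 − 0.05q = 37 + 0.065q → q* = 193.0435, p* = 49.5478.
At the ceiling p = 44.5, quantity supplied = (44.5 − 37)/0.065 = 115.3846.
Willingness to pay at q' = 115.3846: 59.2 − 0.05·115.3846 = 53.4308.
Δq = 193.0435 − 115.3846 = 77.6589; wedge = 53.4308 − 44.5 = 8.9308.
Welfare loss = ½ × 77.6589 × 8.9308 = $346.78 thousand.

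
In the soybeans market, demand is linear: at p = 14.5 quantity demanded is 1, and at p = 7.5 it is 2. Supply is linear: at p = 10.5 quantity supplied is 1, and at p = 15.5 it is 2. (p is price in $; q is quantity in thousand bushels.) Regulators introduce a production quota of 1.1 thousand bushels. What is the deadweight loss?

Demand slope = (7.5 − 14.5)/(2 − 1) = −7, so p = 21.5 − 7q.
Supply slope = (15.5 − 10.5)/(2 − 1) = 5, so p = 5.5 + 5q.
Competitive equilibrium: 21.5 − 7q = 5.5 + 5q → q* = 1.3333, p* = 12.1667.
At q = 1.1: demand price = 21.5 − 7·1.1 = 13.8; supply price = 5.5 + 5·1.1 = 11.
Δq = 1.3333 − 1.1 = 0.2333; wedge = 13.8 − 11 = 2.8.
Deadweight loss = ½ × 0.2333 × 2.8 = $0.33 thousand.

$0.33 thousand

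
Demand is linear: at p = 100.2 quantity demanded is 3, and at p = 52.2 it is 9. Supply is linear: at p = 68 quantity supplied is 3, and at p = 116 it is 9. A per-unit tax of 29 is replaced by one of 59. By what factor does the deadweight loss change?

4.139

Demand slope = (52.2 − 100.2)/(9 − 3) = −8, so p = 124.2 − 8q.
Supply slope = (116 − 68)/(9 − 3) = 8, so p = 44 + 8q.
Competitive equilibrium: 124.2 − 8q = 44 + 8q → q* = 5.0125, p* = 84.1.
For a per-unit tax t: Δq = t/16, so DWL = ½·t·(t/16) = t²/32.
At t = 29: DWL = 26.281. At t = 59: DWL = 108.781.
Ratio = (59/29)² = 4.139.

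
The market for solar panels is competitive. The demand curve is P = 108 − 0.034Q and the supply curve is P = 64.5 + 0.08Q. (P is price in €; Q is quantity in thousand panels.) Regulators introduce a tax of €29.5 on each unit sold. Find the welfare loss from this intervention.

€3816.89 thousand

Competitive equilibrium: 108 − 0.034Q = 64.5 + 0.08Q → Q* = 381.5789, P* = 95.0263.
With the tax, the buyer price exceeds the seller price by 29.5: (108 − 0.034Q) − (64.5 + 0.08Q) = 29.5 → Q' = 122.807.
ΔQ = 381.5789 − 122.807 = 258.7719; the wedge equals the tax, 29.5.
Welfare loss = ½ × 258.7719 × 29.5 = €3816.89 thousand.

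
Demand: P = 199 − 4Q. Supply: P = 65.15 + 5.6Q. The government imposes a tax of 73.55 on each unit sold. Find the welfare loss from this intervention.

281.75

Competitive equilibrium: 199 − 4Q = 65.15 + 5.6Q → Q* = 13.9427, P* = 143.2292.
With the tax, the buyer price exceeds the seller price by 73.55: (199 − 4Q) − (65.15 + 5.6Q) = 73.55 → Q' = 6.2813.
ΔQ = 13.9427 − 6.2813 = 7.6614; the wedge equals the tax, 73.55.
Welfare loss = ½ × 7.6614 × 73.55 = 281.75.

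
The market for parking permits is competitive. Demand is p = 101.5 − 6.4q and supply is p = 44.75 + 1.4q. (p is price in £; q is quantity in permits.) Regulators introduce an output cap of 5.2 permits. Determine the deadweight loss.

£16.80

Competitive equilibrium: 101.5 − 6.4q = 44.75 + 1.4q → q* = 7.2756, p* = 54.9359.
At q = 5.2: demand price = 101.5 − 6.4·5.2 = 68.22; supply price = 44.75 + 1.4·5.2 = 52.03.
Δq = 7.2756 − 5.2 = 2.0756; wedge = 68.22 − 52.03 = 16.19.
Welfare loss = ½ × 2.0756 × 16.19 = £16.80.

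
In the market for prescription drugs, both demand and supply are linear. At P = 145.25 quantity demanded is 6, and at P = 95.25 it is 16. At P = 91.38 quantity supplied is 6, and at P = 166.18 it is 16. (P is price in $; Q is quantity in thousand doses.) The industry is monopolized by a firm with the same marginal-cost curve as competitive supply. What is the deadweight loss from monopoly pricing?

$54.34 thousand

Demand slope = (95.25 − 145.25)/(16 − 6) = −5, so P = 175.25 − 5Q.
Supply slope = (166.18 − 91.38)/(16 − 6) = 7.48, so P = 46.5 + 7.48Q.
Competitive equilibrium: 175.25 − 5Q = 46.5 + 7.48Q → Q* = 10.3165, P* = 123.6675.
Marginal revenue: MR = 175.25 − 10Q. Set MR = MC: 175.25 − 10Q = 46.5 + 7.48Q → Q_m = 7.3656.
Price P_m = 175.25 − 5·7.3656 = 138.422; MC(Q_m) = 46.5 + 7.48·7.3656 = 101.5947.
Competitive Q* = 10.3165, so ΔQ = 2.9509; wedge = 138.422 − 101.5947 = 36.8273.
DWL = ½ × 2.9509 × 36.8273 = $54.34 thousand.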